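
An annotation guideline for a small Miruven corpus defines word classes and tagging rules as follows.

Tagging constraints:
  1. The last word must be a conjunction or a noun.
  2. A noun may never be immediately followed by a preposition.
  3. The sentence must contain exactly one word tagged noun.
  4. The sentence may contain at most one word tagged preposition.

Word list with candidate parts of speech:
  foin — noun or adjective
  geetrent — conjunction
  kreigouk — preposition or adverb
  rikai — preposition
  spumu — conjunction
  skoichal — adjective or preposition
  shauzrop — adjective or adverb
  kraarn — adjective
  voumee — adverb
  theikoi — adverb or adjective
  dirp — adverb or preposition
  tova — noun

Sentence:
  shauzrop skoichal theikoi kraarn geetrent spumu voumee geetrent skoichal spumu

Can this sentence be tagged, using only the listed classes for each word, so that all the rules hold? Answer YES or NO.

NO

Candidates per position — 1:shauzrop {adjective,adverb}; 2:skoichal {adjective,preposition}; 3:theikoi {adverb,adjective}; 4:kraarn {adjective}; 5:geetrent {conjunction}; 6:spumu {conjunction}; 7:voumee {adverb}; 8:geetrent {conjunction}; 9:skoichal {adjective,preposition}; 10:spumu {conjunction}.
Rule 3 cannot be satisfied by any choice of tags from the lexicon.
So there is no consistent tagging.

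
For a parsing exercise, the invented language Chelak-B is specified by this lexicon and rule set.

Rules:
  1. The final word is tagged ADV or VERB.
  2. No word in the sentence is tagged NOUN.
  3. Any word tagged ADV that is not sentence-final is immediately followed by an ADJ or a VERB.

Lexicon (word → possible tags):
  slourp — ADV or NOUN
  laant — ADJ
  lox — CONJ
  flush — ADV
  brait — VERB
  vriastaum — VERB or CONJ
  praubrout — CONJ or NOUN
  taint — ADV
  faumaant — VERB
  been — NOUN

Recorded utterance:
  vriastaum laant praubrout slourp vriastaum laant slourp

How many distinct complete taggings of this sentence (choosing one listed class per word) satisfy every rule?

Candidates per position — 1:vriastaum {VERB,CONJ}; 2:laant {ADJ}; 3:praubrout {CONJ,NOUN}; 4:slourp {ADV,NOUN}; 5:vriastaum {VERB,CONJ}; 6:laant {ADJ}; 7:slourp {ADV,NOUN}.
There are 32 candidate sequences in total.
The sequences that satisfy every rule: VERB ADJ CONJ ADV VERB ADJ ADV; CONJ ADJ CONJ ADV VERB ADJ ADV.
Count = 2.

2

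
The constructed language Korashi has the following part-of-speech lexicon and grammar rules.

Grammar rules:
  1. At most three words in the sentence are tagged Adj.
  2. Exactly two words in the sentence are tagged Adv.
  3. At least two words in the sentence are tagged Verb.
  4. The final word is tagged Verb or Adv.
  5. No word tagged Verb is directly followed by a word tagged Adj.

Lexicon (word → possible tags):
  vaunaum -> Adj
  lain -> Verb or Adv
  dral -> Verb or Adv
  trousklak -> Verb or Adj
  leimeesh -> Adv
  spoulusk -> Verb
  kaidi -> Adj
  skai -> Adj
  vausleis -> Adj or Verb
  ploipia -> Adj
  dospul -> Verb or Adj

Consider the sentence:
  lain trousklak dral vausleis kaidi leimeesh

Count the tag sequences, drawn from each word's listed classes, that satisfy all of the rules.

1

Candidates per position — 1:lain {Verb,Adv}; 2:trousklak {Verb,Adj}; 3:dral {Verb,Adv}; 4:vausleis {Adj,Verb}; 5:kaidi {Adj}; 6:leimeesh {Adv}.
There are 16 candidate sequences in total.
The sequences that satisfy every rule: Verb Verb Adv Adj Adj Adv.
Count = 1.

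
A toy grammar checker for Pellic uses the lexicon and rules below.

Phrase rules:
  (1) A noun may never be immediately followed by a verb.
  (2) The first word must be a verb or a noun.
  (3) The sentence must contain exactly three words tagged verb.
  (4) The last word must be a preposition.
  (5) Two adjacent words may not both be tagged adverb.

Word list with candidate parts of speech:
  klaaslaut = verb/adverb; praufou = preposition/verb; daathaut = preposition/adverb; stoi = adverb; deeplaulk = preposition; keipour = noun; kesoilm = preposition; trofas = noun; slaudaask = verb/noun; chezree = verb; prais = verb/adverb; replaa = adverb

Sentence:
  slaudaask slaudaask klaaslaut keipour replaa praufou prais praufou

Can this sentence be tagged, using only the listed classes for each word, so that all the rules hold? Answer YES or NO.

Candidates per position — 1:slaudaask {verb,noun}; 2:slaudaask {verb,noun}; 3:klaaslaut {verb,adverb}; 4:keipour {noun}; 5:replaa {adverb}; 6:praufou {preposition,verb}; 7:prais {verb,adverb}; 8:praufou {preposition,verb}.
One satisfying assignment: verb verb adverb noun adverb verb adverb preposition.
Verifying each rule — rule 1 ok; rule 2 ok; rule 3 ok; rule 4 ok; rule 5 ok.

YES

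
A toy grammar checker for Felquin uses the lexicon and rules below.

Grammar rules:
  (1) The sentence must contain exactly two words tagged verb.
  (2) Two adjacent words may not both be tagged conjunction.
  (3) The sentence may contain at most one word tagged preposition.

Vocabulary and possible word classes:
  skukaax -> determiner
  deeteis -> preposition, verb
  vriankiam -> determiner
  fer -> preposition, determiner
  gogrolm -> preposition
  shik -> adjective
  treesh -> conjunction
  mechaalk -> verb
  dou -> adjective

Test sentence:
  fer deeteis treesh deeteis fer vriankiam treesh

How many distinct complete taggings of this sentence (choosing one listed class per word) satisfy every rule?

Candidates per position — 1:fer {preposition,determiner}; 2:deeteis {preposition,verb}; 3:treesh {conjunction}; 4:deeteis {preposition,verb}; 5:fer {preposition,determiner}; 6:vriankiam {determiner}; 7:treesh {conjunction}.
There are 16 candidate sequences in total.
The sequences that satisfy every rule: preposition verb conjunction verb determiner determiner conjunction; determiner verb conjunction verb preposition determiner conjunction; determiner verb conjunction verb determiner determiner conjunction.
Count = 3.

3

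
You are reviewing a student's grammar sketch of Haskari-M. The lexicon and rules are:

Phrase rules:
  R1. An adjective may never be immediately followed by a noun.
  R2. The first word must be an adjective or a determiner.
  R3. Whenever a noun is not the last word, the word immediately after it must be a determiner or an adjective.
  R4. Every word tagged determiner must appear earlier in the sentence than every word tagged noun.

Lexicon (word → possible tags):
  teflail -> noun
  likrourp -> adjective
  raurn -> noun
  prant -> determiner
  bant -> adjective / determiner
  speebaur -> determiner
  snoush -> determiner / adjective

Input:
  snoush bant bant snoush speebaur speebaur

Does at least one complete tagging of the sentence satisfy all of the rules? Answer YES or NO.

Candidates per position — 1:snoush {determiner,adjective}; 2:bant {adjective,determiner}; 3:bant {adjective,determiner}; 4:snoush {determiner,adjective}; 5:speebaur {determiner}; 6:speebaur {determiner}.
One satisfying assignment: determiner adjective determiner determiner determiner determiner.
Rule-by-rule: rule 1 ok; rule 2 ok; rule 3 ok; rule 4 ok.

YES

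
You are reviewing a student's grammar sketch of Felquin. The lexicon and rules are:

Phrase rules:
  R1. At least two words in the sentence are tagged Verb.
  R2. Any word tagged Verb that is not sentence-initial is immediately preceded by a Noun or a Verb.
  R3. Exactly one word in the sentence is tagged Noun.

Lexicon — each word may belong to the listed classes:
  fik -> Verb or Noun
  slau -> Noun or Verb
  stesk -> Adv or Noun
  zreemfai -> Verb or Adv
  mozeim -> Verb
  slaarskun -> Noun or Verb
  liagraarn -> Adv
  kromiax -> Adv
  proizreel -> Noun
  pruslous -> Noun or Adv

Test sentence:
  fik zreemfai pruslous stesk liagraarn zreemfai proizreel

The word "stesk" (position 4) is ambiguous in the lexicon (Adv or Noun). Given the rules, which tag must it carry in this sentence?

Candidates per position — 1:fik {Verb,Noun}; 2:zreemfai {Verb,Adv}; 3:pruslous {Noun,Adv}; 4:stesk {Adv,Noun}; 5:liagraarn {Adv}; 6:zreemfai {Verb,Adv}; 7:proizreel {Noun}.
Position 1: tagging it Noun would leave rule 3 unsatisfiable, so it must be Verb.
Position 3: tagging it Noun would leave rule 3 unsatisfiable, so it must be Adv.
Position 4: tagging it Noun would leave rule 3 unsatisfiable, so it must be Adv.
Position 6: tagging it Verb would leave rule 2 unsatisfiable, so it must be Adv.
Position 2: tagging it Adv would leave rule 1 unsatisfiable, so it must be Verb.
So the tagging must be: Verb Verb Adv Adv Adv Adv Noun.
Check: rule 1 holds; rule 2 holds; rule 3 holds.

Adv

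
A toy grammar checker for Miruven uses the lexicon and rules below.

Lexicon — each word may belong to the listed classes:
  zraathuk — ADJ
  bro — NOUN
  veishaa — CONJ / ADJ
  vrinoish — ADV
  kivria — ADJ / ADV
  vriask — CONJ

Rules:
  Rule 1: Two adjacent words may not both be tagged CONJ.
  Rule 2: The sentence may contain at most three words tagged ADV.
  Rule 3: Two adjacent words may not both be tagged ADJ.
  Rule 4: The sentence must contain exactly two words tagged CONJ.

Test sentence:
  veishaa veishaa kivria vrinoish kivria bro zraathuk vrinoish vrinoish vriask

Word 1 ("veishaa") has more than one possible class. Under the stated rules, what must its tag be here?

ADJ

Candidates per position — 1:veishaa {CONJ,ADJ}; 2:veishaa {CONJ,ADJ}; 3:kivria {ADJ,ADV}; 4:vrinoish {ADV}; 5:kivria {ADJ,ADV}; 6:bro {NOUN}; 7:zraathuk {ADJ}; 8:vrinoish {ADV}; 9:vrinoish {ADV}; 10:vriask {CONJ}.
Word 3 cannot be ADV — rule 2 would then fail for every completion. It is ADJ.
Word 5 cannot be ADV — rule 2 would then fail for every completion. It is ADJ.
Word 2 cannot be ADJ — rule 3 would then fail for every completion. It is CONJ.
Word 1 cannot be CONJ — rule 1 would then fail for every completion. It is ADJ.
So the tagging must be: ADJ CONJ ADJ ADV ADJ NOUN ADJ ADV ADV CONJ.
Checking: rule 1 ✓; rule 2 ✓; rule 3 ✓; rule 4 ✓.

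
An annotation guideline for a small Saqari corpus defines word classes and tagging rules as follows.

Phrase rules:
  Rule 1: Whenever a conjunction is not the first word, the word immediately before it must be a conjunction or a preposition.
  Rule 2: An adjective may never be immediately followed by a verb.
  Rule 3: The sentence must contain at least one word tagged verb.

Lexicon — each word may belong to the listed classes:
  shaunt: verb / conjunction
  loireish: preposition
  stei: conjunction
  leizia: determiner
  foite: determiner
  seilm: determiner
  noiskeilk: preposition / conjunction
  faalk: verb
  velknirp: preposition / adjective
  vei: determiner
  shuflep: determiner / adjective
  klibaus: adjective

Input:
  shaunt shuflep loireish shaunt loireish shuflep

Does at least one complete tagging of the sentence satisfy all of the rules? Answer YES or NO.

YES

Candidates per position — 1:shaunt {verb,conjunction}; 2:shuflep {determiner,adjective}; 3:loireish {preposition}; 4:shaunt {verb,conjunction}; 5:loireish {preposition}; 6:shuflep {determiner,adjective}.
One satisfying assignment: conjunction determiner preposition verb preposition determiner.
Check: rule 1 holds; rule 2 holds; rule 3 holds.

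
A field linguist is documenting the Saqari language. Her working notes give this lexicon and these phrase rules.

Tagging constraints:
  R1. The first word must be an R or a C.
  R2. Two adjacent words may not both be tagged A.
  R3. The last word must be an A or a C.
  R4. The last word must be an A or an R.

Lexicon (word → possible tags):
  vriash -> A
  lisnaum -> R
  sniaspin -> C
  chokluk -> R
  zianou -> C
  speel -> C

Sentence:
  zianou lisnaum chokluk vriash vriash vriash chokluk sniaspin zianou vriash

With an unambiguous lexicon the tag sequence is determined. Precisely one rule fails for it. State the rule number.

Fixed tagging: C R R A A A R C C A.
Applying the rules: R1 holds, R2 violated, R3 holds, R4 holds.
Only rule 2 fails.

2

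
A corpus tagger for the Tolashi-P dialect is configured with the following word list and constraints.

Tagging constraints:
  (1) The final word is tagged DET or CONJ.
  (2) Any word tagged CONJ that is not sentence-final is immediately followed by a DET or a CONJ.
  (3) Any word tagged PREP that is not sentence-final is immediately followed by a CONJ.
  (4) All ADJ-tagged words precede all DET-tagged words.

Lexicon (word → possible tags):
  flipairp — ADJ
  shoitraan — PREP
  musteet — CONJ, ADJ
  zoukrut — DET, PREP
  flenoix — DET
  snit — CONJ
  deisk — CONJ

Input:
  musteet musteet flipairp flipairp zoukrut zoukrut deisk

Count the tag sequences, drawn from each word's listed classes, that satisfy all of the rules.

Candidates per position — 1:musteet {CONJ,ADJ}; 2:musteet {CONJ,ADJ}; 3:flipairp {ADJ}; 4:flipairp {ADJ}; 5:zoukrut {DET,PREP}; 6:zoukrut {DET,PREP}; 7:deisk {CONJ}.
There are 16 candidate sequences in total.
The sequences that satisfy every rule: ADJ ADJ ADJ ADJ DET DET CONJ; ADJ ADJ ADJ ADJ DET PREP CONJ.
Count = 2.

2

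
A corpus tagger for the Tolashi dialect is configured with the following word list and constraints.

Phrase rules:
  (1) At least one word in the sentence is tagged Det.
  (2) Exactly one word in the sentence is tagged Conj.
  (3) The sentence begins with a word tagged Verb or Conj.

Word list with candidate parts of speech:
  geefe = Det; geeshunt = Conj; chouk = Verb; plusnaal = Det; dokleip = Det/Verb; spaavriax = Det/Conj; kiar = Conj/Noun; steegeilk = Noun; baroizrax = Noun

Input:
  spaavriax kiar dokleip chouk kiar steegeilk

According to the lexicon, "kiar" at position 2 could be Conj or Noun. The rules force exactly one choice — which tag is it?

Candidates per position — 1:spaavriax {Det,Conj}; 2:kiar {Conj,Noun}; 3:dokleip {Det,Verb}; 4:chouk {Verb}; 5:kiar {Conj,Noun}; 6:steegeilk {Noun}.
If word 1 were Det, no tagging could satisfy rule 3; so word 1 is Conj.
If word 2 were Conj, no tagging could satisfy rule 2; so word 2 is Noun.
If word 3 were Verb, no tagging could satisfy rule 1; so word 3 is Det.
If word 5 were Conj, no tagging could satisfy rule 2; so word 5 is Noun.
The only consistent sequence is: Conj Noun Det Verb Noun Noun.
Rule-by-rule: rule 1 holds; rule 2 holds; rule 3 holds.

Noun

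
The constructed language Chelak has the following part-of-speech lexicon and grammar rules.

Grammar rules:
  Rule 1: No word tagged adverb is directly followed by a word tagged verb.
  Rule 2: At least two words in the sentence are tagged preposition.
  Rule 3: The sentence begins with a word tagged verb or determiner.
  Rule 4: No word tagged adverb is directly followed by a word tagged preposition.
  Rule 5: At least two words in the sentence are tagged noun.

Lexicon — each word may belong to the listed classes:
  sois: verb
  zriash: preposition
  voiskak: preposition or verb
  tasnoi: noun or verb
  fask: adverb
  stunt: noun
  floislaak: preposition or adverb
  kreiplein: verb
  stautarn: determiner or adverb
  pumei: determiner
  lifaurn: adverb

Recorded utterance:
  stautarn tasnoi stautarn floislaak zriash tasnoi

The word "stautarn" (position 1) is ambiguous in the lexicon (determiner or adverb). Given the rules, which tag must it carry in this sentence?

determiner

Candidates per position — 1:stautarn {determiner,adverb}; 2:tasnoi {noun,verb}; 3:stautarn {determiner,adverb}; 4:floislaak {preposition,adverb}; 5:zriash {preposition}; 6:tasnoi {noun,verb}.
If word 1 were adverb, no tagging could satisfy rule 3; so word 1 is determiner.
If word 2 were verb, no tagging could satisfy rule 5; so word 2 is noun.
If word 3 were adverb, no tagging could satisfy rule 4; so word 3 is determiner.
If word 4 were adverb, no tagging could satisfy rule 2; so word 4 is preposition.
If word 6 were verb, no tagging could satisfy rule 5; so word 6 is noun.
The only consistent sequence is: determiner noun determiner preposition preposition noun.
Rule-by-rule: rule 1 ✓; rule 2 ✓; rule 3 ✓; rule 4 ✓; rule 5 ✓.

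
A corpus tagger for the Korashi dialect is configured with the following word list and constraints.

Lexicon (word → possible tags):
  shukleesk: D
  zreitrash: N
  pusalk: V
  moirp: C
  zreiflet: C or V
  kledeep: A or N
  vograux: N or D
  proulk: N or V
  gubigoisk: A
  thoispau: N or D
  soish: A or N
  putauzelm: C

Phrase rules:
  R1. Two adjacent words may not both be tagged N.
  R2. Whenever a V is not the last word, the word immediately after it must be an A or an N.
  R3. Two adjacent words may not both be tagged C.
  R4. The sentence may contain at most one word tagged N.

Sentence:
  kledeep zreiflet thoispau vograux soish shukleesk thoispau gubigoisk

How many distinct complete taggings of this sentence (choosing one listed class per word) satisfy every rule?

7

Candidates per position — 1:kledeep {A,N}; 2:zreiflet {C,V}; 3:thoispau {N,D}; 4:vograux {N,D}; 5:soish {A,N}; 6:shukleesk {D}; 7:thoispau {N,D}; 8:gubigoisk {A}.
There are 64 candidate sequences in total.
Checking each against the rules leaves 7 sequences.
Count = 7.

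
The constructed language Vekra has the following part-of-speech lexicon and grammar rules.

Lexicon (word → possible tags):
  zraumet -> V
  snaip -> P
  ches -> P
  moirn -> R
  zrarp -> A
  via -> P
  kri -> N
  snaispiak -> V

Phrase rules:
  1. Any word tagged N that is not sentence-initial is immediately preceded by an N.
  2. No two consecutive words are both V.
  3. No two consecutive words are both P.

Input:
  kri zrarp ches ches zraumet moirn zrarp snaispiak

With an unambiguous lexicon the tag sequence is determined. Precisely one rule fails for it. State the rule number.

3

Fixed tagging: N A P P V R A V.
Applying the rules: R1 pass, R2 pass, R3 fail.
Only rule 3 fails.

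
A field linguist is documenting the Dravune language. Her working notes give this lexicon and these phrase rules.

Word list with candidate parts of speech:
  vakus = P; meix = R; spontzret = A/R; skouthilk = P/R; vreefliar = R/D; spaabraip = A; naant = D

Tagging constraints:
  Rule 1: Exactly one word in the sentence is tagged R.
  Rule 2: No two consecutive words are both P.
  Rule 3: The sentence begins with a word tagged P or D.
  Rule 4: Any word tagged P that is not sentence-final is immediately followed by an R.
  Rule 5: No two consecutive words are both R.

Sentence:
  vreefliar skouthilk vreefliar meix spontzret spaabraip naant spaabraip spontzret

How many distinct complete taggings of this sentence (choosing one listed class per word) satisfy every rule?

Candidates per position — 1:vreefliar {R,D}; 2:skouthilk {P,R}; 3:vreefliar {R,D}; 4:meix {R}; 5:spontzret {A,R}; 6:spaabraip {A}; 7:naant {D}; 8:spaabraip {A}; 9:spontzret {A,R}.
There are 32 candidate sequences in total.
Every candidate sequence violates at least one rule; no consistent tagging exists.
Count = 0.

0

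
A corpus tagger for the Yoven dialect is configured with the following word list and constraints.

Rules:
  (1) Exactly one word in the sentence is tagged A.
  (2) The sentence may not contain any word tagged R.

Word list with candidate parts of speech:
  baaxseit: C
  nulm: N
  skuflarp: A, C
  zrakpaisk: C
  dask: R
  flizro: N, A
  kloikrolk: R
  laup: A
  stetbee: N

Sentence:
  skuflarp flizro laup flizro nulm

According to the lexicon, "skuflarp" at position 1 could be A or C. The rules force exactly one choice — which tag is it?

C

Candidates per position — 1:skuflarp {A,C}; 2:flizro {N,A}; 3:laup {A}; 4:flizro {N,A}; 5:nulm {N}.
Position 1: tagging it A would leave rule 1 unsatisfiable, so it must be C.
Position 2: tagging it A would leave rule 1 unsatisfiable, so it must be N.
Position 4: tagging it A would leave rule 1 unsatisfiable, so it must be N.
So the tagging must be: C N A N N.
Verifying each rule — rule 1 ✓; rule 2 ✓.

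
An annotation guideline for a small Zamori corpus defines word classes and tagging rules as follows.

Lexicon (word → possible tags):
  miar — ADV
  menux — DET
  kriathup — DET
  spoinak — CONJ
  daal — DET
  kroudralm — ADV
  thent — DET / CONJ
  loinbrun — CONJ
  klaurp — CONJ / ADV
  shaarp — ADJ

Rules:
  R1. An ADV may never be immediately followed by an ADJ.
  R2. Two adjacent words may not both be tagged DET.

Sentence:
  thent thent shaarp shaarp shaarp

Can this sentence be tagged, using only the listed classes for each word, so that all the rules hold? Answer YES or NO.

YES

Candidates per position — 1:thent {DET,CONJ}; 2:thent {DET,CONJ}; 3:shaarp {ADJ}; 4:shaarp {ADJ}; 5:shaarp {ADJ}.
One satisfying assignment: CONJ CONJ ADJ ADJ ADJ.
Rule-by-rule: rule 1 satisfied; rule 2 satisfied.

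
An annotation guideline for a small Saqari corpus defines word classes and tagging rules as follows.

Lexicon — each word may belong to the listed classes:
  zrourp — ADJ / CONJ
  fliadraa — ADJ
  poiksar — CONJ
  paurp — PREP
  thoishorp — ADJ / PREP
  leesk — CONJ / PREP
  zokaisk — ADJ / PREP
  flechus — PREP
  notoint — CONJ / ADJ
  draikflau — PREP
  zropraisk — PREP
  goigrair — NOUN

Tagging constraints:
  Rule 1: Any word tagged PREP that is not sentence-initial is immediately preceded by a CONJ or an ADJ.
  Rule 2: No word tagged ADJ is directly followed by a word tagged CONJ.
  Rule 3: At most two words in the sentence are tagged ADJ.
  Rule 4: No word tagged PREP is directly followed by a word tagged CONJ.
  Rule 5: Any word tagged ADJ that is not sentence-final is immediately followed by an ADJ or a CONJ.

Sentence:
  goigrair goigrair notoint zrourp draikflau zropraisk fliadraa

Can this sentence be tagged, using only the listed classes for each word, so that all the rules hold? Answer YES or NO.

NO

Candidates per position — 1:goigrair {NOUN}; 2:goigrair {NOUN}; 3:notoint {CONJ,ADJ}; 4:zrourp {ADJ,CONJ}; 5:draikflau {PREP}; 6:zropraisk {PREP}; 7:fliadraa {ADJ}.
Rule 1 cannot be satisfied by any choice of tags from the lexicon.
So there is no consistent tagging.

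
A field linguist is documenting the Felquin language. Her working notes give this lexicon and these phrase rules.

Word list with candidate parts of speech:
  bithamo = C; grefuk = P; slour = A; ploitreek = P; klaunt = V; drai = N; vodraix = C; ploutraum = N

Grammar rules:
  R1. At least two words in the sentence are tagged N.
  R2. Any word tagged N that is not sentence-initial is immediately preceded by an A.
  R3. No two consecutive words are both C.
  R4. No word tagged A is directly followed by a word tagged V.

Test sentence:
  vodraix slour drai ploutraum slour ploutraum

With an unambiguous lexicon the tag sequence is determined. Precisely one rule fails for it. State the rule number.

Fixed tagging: C A N N A N.
Checking each rule: R1 holds, R2 violated, R3 holds, R4 holds.
Only rule 2 fails.

2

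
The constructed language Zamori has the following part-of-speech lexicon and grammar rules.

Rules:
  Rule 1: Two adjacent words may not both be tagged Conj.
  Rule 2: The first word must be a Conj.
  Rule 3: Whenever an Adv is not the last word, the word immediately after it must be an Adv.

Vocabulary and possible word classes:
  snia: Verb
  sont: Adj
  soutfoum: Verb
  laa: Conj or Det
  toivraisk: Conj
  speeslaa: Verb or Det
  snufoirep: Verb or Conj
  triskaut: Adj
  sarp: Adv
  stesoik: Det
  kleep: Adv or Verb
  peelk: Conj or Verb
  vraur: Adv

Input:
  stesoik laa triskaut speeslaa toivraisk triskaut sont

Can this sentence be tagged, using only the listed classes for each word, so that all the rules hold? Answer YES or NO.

Candidates per position — 1:stesoik {Det}; 2:laa {Conj,Det}; 3:triskaut {Adj}; 4:speeslaa {Verb,Det}; 5:toivraisk {Conj}; 6:triskaut {Adj}; 7:sont {Adj}.
Rule 2 cannot be satisfied by any choice of tags from the lexicon.
So there is no consistent tagging.

NO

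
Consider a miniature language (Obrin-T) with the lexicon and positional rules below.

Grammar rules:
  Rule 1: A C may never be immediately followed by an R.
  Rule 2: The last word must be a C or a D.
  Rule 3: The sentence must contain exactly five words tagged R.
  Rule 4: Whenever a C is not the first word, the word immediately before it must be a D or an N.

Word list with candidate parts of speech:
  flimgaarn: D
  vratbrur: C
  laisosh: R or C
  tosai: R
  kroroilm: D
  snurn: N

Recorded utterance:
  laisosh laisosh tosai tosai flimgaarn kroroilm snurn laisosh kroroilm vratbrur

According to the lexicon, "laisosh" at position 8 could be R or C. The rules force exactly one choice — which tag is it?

R

Candidates per position — 1:laisosh {R,C}; 2:laisosh {R,C}; 3:tosai {R}; 4:tosai {R}; 5:flimgaarn {D}; 6:kroroilm {D}; 7:snurn {N}; 8:laisosh {R,C}; 9:kroroilm {D}; 10:vratbrur {C}.
Position 1: C is ruled out by rule 1; that leaves R.
Position 2: C is ruled out by rule 1; that leaves R.
Position 8: C is ruled out by rule 3; that leaves R.
The unique satisfying tagging is: R R R R D D N R D C.
Check: rule 1 ok; rule 2 ok; rule 3 ok; rule 4 ok.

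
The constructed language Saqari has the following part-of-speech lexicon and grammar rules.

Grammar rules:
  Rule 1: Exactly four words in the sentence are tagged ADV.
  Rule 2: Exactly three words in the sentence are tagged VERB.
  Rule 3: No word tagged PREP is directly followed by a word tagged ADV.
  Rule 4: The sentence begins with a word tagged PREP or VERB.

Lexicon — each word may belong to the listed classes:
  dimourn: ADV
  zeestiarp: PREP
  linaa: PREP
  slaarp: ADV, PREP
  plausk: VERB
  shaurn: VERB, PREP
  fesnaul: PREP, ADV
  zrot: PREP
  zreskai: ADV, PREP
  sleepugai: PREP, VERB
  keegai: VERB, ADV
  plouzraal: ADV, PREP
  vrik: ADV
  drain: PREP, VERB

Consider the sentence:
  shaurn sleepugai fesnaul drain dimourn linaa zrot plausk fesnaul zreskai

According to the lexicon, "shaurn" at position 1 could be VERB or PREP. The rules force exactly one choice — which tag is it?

Candidates per position — 1:shaurn {VERB,PREP}; 2:sleepugai {PREP,VERB}; 3:fesnaul {PREP,ADV}; 4:drain {PREP,VERB}; 5:dimourn {ADV}; 6:linaa {PREP}; 7:zrot {PREP}; 8:plausk {VERB}; 9:fesnaul {PREP,ADV}; 10:zreskai {ADV,PREP}.
If word 3 were PREP, no tagging could satisfy rule 1; so word 3 is ADV.
If word 4 were PREP, no tagging could satisfy rule 3; so word 4 is VERB.
If word 9 were PREP, no tagging could satisfy rule 1; so word 9 is ADV.
If word 10 were PREP, no tagging could satisfy rule 1; so word 10 is ADV.
If word 2 were PREP, no tagging could satisfy rule 3; so word 2 is VERB.
If word 1 were VERB, no tagging could satisfy rule 2; so word 1 is PREP.
The only consistent sequence is: PREP VERB ADV VERB ADV PREP PREP VERB ADV ADV.
Rule-by-rule: rule 1 ok; rule 2 ok; rule 3 ok; rule 4 ok.

PREP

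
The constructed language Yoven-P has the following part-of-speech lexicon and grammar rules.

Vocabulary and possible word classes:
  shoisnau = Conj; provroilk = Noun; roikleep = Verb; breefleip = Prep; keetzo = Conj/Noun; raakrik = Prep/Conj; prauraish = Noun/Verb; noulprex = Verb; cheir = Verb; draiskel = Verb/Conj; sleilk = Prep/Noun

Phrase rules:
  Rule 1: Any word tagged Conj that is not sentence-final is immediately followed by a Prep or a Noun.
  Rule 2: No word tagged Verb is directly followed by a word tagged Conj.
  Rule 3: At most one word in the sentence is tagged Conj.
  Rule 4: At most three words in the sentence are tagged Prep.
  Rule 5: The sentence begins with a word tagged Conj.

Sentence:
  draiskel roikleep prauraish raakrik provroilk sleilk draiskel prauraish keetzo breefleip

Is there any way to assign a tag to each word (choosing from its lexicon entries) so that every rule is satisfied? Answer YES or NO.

Candidates per position — 1:draiskel {Verb,Conj}; 2:roikleep {Verb}; 3:prauraish {Noun,Verb}; 4:raakrik {Prep,Conj}; 5:provroilk {Noun}; 6:sleilk {Prep,Noun}; 7:draiskel {Verb,Conj}; 8:prauraish {Noun,Verb}; 9:keetzo {Conj,Noun}; 10:breefleip {Prep}.
Every candidate sequence violates at least one rule; no consistent tagging exists.

NO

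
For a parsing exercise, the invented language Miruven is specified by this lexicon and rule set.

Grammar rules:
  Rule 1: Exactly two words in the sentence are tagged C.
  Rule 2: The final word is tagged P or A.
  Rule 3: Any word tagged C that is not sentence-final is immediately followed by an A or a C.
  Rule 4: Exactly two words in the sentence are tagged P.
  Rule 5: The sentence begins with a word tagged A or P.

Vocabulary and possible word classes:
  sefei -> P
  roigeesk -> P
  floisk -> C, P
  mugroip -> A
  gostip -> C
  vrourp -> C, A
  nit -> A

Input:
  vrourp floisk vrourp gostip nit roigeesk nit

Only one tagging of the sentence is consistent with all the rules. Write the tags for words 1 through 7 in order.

Candidates per position — 1:vrourp {C,A}; 2:floisk {C,P}; 3:vrourp {C,A}; 4:gostip {C}; 5:nit {A}; 6:roigeesk {P}; 7:nit {A}.
Word 1 cannot be C — rule 5 would then fail for every completion. It is A.
Word 2 cannot be C — rule 4 would then fail for every completion. It is P.
Word 3 cannot be A — rule 1 would then fail for every completion. It is C.
The unique satisfying tagging is: A P C C A P A.
Verifying each rule — rule 1 satisfied; rule 2 satisfied; rule 3 satisfied; rule 4 satisfied; rule 5 satisfied.

A P C C A P A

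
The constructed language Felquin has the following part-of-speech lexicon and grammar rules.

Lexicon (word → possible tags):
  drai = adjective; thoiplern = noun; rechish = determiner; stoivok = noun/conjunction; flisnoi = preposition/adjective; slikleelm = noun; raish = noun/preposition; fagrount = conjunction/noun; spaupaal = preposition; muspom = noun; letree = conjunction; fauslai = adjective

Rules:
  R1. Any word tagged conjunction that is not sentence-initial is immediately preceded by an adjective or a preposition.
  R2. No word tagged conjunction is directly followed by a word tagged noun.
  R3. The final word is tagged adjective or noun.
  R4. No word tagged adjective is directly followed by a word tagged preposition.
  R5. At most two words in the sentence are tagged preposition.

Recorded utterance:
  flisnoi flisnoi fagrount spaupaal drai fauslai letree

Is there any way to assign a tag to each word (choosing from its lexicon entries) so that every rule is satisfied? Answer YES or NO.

Candidates per position — 1:flisnoi {preposition,adjective}; 2:flisnoi {preposition,adjective}; 3:fagrount {conjunction,noun}; 4:spaupaal {preposition}; 5:drai {adjective}; 6:fauslai {adjective}; 7:letree {conjunction}.
Rule 3 cannot be satisfied by any choice of tags from the lexicon.
So there is no consistent tagging.

NO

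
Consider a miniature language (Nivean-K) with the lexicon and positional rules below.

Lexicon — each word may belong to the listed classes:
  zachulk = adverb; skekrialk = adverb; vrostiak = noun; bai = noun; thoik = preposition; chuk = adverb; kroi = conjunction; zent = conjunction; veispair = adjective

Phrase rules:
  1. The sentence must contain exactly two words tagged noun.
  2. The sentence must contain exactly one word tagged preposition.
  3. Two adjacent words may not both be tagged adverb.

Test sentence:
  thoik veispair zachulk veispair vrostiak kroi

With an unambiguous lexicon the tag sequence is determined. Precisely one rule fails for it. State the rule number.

Fixed tagging: preposition adjective adverb adjective noun conjunction.
Rule check: R1 fails, R2 ok, R3 ok.
Only rule 1 fails.

1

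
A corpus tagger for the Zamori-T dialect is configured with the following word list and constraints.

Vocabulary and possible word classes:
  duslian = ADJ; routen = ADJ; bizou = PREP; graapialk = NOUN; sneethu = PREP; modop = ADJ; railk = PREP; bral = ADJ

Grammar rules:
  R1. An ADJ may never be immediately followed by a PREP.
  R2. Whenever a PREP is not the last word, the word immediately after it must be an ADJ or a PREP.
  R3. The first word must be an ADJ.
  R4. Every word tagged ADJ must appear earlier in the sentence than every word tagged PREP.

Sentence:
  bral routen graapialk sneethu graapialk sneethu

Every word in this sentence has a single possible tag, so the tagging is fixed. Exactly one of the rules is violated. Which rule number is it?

2

Fixed tagging: ADJ ADJ NOUN PREP NOUN PREP.
Rule check: R1 holds, R2 violated, R3 holds, R4 holds.
Only rule 2 fails.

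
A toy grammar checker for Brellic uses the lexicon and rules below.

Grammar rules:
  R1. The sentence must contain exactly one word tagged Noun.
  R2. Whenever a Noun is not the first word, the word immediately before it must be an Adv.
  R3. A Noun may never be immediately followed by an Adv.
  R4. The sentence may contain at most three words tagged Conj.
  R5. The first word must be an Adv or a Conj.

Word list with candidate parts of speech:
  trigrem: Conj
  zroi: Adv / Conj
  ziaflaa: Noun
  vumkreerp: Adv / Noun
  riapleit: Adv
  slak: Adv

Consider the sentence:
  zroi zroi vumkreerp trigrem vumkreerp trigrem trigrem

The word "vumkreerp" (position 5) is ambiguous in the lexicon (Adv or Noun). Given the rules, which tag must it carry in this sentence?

Adv

Candidates per position — 1:zroi {Adv,Conj}; 2:zroi {Adv,Conj}; 3:vumkreerp {Adv,Noun}; 4:trigrem {Conj}; 5:vumkreerp {Adv,Noun}; 6:trigrem {Conj}; 7:trigrem {Conj}.
Position 1: Conj is ruled out by rule 4; that leaves Adv.
Position 2: Conj is ruled out by rule 4; that leaves Adv.
Position 5: Noun is ruled out by rule 2; that leaves Adv.
Position 3: Adv is ruled out by rule 1; that leaves Noun.
So the tagging must be: Adv Adv Noun Conj Adv Conj Conj.
Verifying each rule — rule 1 satisfied; rule 2 satisfied; rule 3 satisfied; rule 4 satisfied; rule 5 satisfied.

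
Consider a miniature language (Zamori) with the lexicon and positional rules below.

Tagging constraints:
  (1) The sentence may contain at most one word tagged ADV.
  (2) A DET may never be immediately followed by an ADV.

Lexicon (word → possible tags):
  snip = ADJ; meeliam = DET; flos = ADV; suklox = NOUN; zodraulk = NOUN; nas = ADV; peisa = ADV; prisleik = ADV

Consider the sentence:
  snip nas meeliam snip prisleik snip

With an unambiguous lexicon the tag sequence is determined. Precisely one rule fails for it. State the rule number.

1

Fixed tagging: ADJ ADV DET ADJ ADV ADJ.
Applying the rules: R1 fails, R2 ok.
Only rule 1 fails.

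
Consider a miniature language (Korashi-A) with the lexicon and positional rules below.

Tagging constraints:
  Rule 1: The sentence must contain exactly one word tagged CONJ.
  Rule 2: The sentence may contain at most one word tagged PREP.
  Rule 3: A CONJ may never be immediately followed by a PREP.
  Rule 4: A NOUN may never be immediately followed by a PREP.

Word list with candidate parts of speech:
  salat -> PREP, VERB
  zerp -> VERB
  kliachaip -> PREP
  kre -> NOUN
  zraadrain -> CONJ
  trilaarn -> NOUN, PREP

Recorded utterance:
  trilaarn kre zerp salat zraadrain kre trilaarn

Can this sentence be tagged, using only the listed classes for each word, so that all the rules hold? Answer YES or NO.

Candidates per position — 1:trilaarn {NOUN,PREP}; 2:kre {NOUN}; 3:zerp {VERB}; 4:salat {PREP,VERB}; 5:zraadrain {CONJ}; 6:kre {NOUN}; 7:trilaarn {NOUN,PREP}.
One satisfying assignment: NOUN NOUN VERB VERB CONJ NOUN NOUN.
Check: rule 1 ok; rule 2 ok; rule 3 ok; rule 4 ok.

YES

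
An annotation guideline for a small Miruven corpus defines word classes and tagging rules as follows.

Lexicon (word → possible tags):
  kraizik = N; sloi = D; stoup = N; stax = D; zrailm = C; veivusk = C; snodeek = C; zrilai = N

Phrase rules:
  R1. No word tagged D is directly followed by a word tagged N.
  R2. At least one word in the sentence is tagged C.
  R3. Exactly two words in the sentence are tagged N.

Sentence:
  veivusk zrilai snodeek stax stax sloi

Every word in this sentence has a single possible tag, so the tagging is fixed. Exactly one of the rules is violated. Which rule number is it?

Fixed tagging: C N C D D D.
Applying the rules: R1 ✓, R2 ✓, R3 ✗.
Only rule 3 fails.

3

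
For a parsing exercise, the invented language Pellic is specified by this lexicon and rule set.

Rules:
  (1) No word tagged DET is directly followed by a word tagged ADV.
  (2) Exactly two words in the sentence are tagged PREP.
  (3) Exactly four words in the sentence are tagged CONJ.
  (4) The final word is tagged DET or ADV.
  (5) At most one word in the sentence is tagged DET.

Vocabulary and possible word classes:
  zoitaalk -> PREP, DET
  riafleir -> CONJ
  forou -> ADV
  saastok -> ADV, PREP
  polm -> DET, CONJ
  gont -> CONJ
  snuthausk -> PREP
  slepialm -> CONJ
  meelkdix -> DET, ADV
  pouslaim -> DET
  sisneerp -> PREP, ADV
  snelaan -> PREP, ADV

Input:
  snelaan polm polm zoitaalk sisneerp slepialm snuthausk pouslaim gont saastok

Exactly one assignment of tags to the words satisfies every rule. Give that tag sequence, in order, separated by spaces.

Candidates per position — 1:snelaan {PREP,ADV}; 2:polm {DET,CONJ}; 3:polm {DET,CONJ}; 4:zoitaalk {PREP,DET}; 5:sisneerp {PREP,ADV}; 6:slepialm {CONJ}; 7:snuthausk {PREP}; 8:pouslaim {DET}; 9:gont {CONJ}; 10:saastok {ADV,PREP}.
If word 2 were DET, no tagging could satisfy rule 3; so word 2 is CONJ.
If word 3 were DET, no tagging could satisfy rule 3; so word 3 is CONJ.
If word 4 were DET, no tagging could satisfy rule 5; so word 4 is PREP.
If word 5 were PREP, no tagging could satisfy rule 2; so word 5 is ADV.
If word 10 were PREP, no tagging could satisfy rule 2; so word 10 is ADV.
If word 1 were PREP, no tagging could satisfy rule 2; so word 1 is ADV.
That leaves exactly one tagging: ADV CONJ CONJ PREP ADV CONJ PREP DET CONJ ADV.
Checking: rule 1 holds; rule 2 holds; rule 3 holds; rule 4 holds; rule 5 holds.

ADV CONJ CONJ PREP ADV CONJ PREP DET CONJ ADV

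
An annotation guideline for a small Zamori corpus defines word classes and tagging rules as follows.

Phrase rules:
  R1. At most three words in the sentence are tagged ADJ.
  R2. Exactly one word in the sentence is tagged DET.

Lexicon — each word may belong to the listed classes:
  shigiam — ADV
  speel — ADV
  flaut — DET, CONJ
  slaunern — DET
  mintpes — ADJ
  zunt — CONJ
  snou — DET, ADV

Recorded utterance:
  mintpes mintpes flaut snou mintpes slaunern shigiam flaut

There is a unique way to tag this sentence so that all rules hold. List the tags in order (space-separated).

Candidates per position — 1:mintpes {ADJ}; 2:mintpes {ADJ}; 3:flaut {DET,CONJ}; 4:snou {DET,ADV}; 5:mintpes {ADJ}; 6:slaunern {DET}; 7:shigiam {ADV}; 8:flaut {DET,CONJ}.
If word 3 were DET, no tagging could satisfy rule 2; so word 3 is CONJ.
If word 4 were DET, no tagging could satisfy rule 2; so word 4 is ADV.
If word 8 were DET, no tagging could satisfy rule 2; so word 8 is CONJ.
That leaves exactly one tagging: ADJ ADJ CONJ ADV ADJ DET ADV CONJ.
Check: rule 1 satisfied; rule 2 satisfied.

ADJ ADJ CONJ ADV ADJ DET ADV CONJ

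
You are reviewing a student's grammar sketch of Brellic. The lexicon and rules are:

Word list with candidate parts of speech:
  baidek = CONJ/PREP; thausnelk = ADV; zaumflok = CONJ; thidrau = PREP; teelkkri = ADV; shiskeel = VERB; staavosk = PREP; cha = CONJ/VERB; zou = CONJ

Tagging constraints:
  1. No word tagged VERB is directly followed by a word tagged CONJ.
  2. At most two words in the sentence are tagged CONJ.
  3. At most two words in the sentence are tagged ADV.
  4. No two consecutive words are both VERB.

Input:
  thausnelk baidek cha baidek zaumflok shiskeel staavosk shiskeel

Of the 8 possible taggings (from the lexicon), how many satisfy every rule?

Candidates per position — 1:thausnelk {ADV}; 2:baidek {CONJ,PREP}; 3:cha {CONJ,VERB}; 4:baidek {CONJ,PREP}; 5:zaumflok {CONJ}; 6:shiskeel {VERB}; 7:staavosk {PREP}; 8:shiskeel {VERB}.
There are 8 candidate sequences in total.
The sequences that satisfy every rule: ADV CONJ VERB PREP CONJ VERB PREP VERB; ADV PREP CONJ PREP CONJ VERB PREP VERB; ADV PREP VERB PREP CONJ VERB PREP VERB.
Count = 3.

3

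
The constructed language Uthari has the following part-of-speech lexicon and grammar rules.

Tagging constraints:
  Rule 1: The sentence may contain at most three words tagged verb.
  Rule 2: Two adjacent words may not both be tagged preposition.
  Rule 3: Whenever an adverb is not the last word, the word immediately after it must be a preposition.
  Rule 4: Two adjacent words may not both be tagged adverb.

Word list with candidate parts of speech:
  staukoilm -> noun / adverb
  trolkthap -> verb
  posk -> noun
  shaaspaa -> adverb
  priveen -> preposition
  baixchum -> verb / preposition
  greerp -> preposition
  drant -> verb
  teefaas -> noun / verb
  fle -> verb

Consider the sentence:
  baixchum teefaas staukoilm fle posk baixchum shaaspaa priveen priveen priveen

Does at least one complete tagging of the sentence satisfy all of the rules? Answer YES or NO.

NO

Candidates per position — 1:baixchum {verb,preposition}; 2:teefaas {noun,verb}; 3:staukoilm {noun,adverb}; 4:fle {verb}; 5:posk {noun}; 6:baixchum {verb,preposition}; 7:shaaspaa {adverb}; 8:priveen {preposition}; 9:priveen {preposition}; 10:priveen {preposition}.
Rule 2 cannot be satisfied by any choice of tags from the lexicon.
So there is no consistent tagging.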